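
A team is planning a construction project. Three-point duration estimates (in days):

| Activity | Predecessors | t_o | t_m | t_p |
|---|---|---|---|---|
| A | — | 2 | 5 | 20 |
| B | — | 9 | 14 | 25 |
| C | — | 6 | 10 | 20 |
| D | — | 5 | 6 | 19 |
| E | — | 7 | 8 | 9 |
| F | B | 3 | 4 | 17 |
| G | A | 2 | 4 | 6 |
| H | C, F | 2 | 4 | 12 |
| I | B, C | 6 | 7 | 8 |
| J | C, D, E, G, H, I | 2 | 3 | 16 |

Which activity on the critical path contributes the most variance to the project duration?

te_A = (2 + 4·5 + 20)/6 = 42/6 = 7; σ²_A = ((20−2)/6)² = 9.000
te_B = (9 + 4·14 + 25)/6 = 90/6 = 15; σ²_B = ((25−9)/6)² = 7.111
te_C = (6 + 4·10 + 20)/6 = 66/6 = 11; σ²_C = ((20−6)/6)² = 5.444
te_D = (5 + 4·6 + 19)/6 = 48/6 = 8; σ²_D = ((19−5)/6)² = 5.444
te_E = (7 + 4·8 + 9)/6 = 48/6 = 8; σ²_E = ((9−7)/6)² = 0.111
te_F = (3 + 4·4 + 17)/6 = 36/6 = 6; σ²_F = ((17−3)/6)² = 5.444
te_G = (2 + 4·4 + 6)/6 = 24/6 = 4; σ²_G = ((6−2)/6)² = 0.444
te_H = (2 + 4·4 + 12)/6 = 30/6 = 5; σ²_H = ((12−2)/6)² = 2.778
te_I = (6 + 4·7 + 8)/6 = 42/6 = 7; σ²_I = ((8−6)/6)² = 0.111
te_J = (2 + 4·3 + 16)/6 = 30/6 = 5; σ²_J = ((16−2)/6)² = 5.444

Forward pass:
ES_A = 0; EF_A = 7
ES_B = 0; EF_B = 15
ES_C = 0; EF_C = 11
ES_D = 0; EF_D = 8
ES_E = 0; EF_E = 8
ES_F = 15; EF_F = 15+6 = 21
ES_G = 7; EF_G = 7+4 = 11
ES_H = max(EF_C=11, EF_F=21) = 21; EF_H = 21+5 = 26
ES_I = max(EF_B=15, EF_C=11) = 15; EF_I = 15+7 = 22
ES_J = max(EF_C=11, EF_D=8, EF_E=8, EF_G=11, EF_H=26, EF_I=22) = 26; EF_J = 26+5 = 31
Expected project duration μ = 31 days. Critical path: B → F → H → J.

Variances on critical path: σ²_B=7.111, σ²_F=5.444, σ²_H=2.778, σ²_J=5.444.
Largest is σ²_B = 7.111.

B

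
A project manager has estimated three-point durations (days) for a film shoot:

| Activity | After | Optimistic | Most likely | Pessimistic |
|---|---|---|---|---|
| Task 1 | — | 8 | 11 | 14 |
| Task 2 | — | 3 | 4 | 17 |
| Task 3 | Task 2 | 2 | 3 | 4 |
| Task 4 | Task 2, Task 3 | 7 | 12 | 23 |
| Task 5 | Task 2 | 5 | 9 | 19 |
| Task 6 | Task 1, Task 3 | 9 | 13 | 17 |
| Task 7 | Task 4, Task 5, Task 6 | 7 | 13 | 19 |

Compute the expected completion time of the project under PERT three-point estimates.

37 days

te_Task 1 = (8 + 4·11 + 14)/6 = 66/6 = 11
te_Task 2 = (3 + 4·4 + 17)/6 = 36/6 = 6
te_Task 3 = (2 + 4·3 + 4)/6 = 18/6 = 3
te_Task 4 = (7 + 4·12 + 23)/6 = 78/6 = 13
te_Task 5 = (5 + 4·9 + 19)/6 = 60/6 = 10
te_Task 6 = (9 + 4·13 + 17)/6 = 78/6 = 13
te_Task 7 = (7 + 4·13 + 19)/6 = 78/6 = 13

Forward pass:
ES_Task 1 = 0; EF_Task 1 = 11
ES_Task 2 = 0; EF_Task 2 = 6
ES_Task 3 = 6; EF_Task 3 = 6+3 = 9
ES_Task 4 = max(EF_Task 2=6, EF_Task 3=9) = 9; EF_Task 4 = 9+13 = 22
ES_Task 5 = 6; EF_Task 5 = 6+10 = 16
ES_Task 6 = max(EF_Task 1=11, EF_Task 3=9) = 11; EF_Task 6 = 11+13 = 24
ES_Task 7 = max(EF_Task 4=22, EF_Task 5=16, EF_Task 6=24) = 24; EF_Task 7 = 24+13 = 37
Expected project duration μ = 37 days. Critical path: Task 1 → Task 6 → Task 7.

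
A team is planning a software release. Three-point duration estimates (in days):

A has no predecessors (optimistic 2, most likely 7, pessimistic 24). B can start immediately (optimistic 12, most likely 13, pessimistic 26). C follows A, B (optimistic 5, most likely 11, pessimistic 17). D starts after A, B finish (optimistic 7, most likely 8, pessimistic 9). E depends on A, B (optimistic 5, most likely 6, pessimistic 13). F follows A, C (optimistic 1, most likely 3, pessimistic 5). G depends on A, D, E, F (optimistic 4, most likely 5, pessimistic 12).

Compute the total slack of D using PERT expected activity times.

te_A = (2 + 4·7 + 24)/6 = 54/6 = 9
te_B = (12 + 4·13 + 26)/6 = 90/6 = 15
te_C = (5 + 4·11 + 17)/6 = 66/6 = 11
te_D = (7 + 4·8 + 9)/6 = 48/6 = 8
te_E = (5 + 4·6 + 13)/6 = 42/6 = 7
te_F = (1 + 4·3 + 5)/6 = 18/6 = 3
te_G = (4 + 4·5 + 12)/6 = 36/6 = 6

Forward pass:
ES_A = 0; EF_A = 9
ES_B = 0; EF_B = 15
ES_C = max(EF_A=9, EF_B=15) = 15; EF_C = 15+11 = 26
ES_D = max(EF_A=9, EF_B=15) = 15; EF_D = 15+8 = 23
ES_E = max(EF_A=9, EF_B=15) = 15; EF_E = 15+7 = 22
ES_F = max(EF_A=9, EF_C=26) = 26; EF_F = 26+3 = 29
ES_G = max(EF_A=9, EF_D=23, EF_E=22, EF_F=29) = 29; EF_G = 29+6 = 35
Expected project duration μ = 35 days. Critical path: B → C → F → G.

Backward pass:
LF_G = 35; LS_G = 35−6 = 29
LF_F = LS_G = 29; LS_F = 29−3 = 26
LF_E = LS_G = 29; LS_E = 29−7 = 22
LF_D = LS_G = 29; LS_D = 29−8 = 21
LF_C = LS_F = 26; LS_C = 26−11 = 15
LF_B = min(LS_C=15, LS_D=21, LS_E=22) = 15; LS_B = 15−15 = 0
LF_A = min(LS_C=15, LS_D=21, LS_E=22, LS_F=26, LS_G=29) = 15; LS_A = 15−9 = 6
Slack_D = LS_D − ES_D = 21 − 15 = 6

6 days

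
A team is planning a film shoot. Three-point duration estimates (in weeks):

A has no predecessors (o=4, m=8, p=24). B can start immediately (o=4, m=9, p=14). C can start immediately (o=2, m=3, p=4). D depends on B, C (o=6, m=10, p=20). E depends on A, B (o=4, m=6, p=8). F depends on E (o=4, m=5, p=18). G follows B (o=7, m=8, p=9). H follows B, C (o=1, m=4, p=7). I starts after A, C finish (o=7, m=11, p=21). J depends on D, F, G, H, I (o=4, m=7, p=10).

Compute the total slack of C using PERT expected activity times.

te_A = (4 + 4·8 + 24)/6 = 60/6 = 10
te_B = (4 + 4·9 + 14)/6 = 54/6 = 9
te_C = (2 + 4·3 + 4)/6 = 18/6 = 3
te_D = (6 + 4·10 + 20)/6 = 66/6 = 11
te_E = (4 + 4·6 + 8)/6 = 36/6 = 6
te_F = (4 + 4·5 + 18)/6 = 42/6 = 7
te_G = (7 + 4·8 + 9)/6 = 48/6 = 8
te_H = (1 + 4·4 + 7)/6 = 24/6 = 4
te_I = (7 + 4·11 + 21)/6 = 72/6 = 12
te_J = (4 + 4·7 + 10)/6 = 42/6 = 7

Forward pass:
ES_A = 0; EF_A = 10
ES_B = 0; EF_B = 9
ES_C = 0; EF_C = 3
ES_D = max(EF_B=9, EF_C=3) = 9; EF_D = 9+11 = 20
ES_E = max(EF_A=10, EF_B=9) = 10; EF_E = 10+6 = 16
ES_F = 16; EF_F = 16+7 = 23
ES_G = 9; EF_G = 9+8 = 17
ES_H = max(EF_B=9, EF_C=3) = 9; EF_H = 9+4 = 13
ES_I = max(EF_A=10, EF_C=3) = 10; EF_I = 10+12 = 22
ES_J = max(EF_D=20, EF_F=23, EF_G=17, EF_H=13, EF_I=22) = 23; EF_J = 23+7 = 30
Expected project duration μ = 30 weeks. Critical path: A → E → F → J.

Backward pass:
LF_J = 30; LS_J = 30−7 = 23
LF_I = LS_J = 23; LS_I = 23−12 = 11
LF_H = LS_J = 23; LS_H = 23−4 = 19
LF_G = LS_J = 23; LS_G = 23−8 = 15
LF_F = LS_J = 23; LS_F = 23−7 = 16
LF_E = LS_F = 16; LS_E = 16−6 = 10
LF_D = LS_J = 23; LS_D = 23−11 = 12
LF_C = min(LS_D=12, LS_H=19, LS_I=11) = 11; LS_C = 11−3 = 8
LF_B = min(LS_D=12, LS_E=10, LS_G=15, LS_H=19) = 10; LS_B = 10−9 = 1
LF_A = min(LS_E=10, LS_I=11) = 10; LS_A = 10−10 = 0
Slack_C = LS_C − ES_C = 8 − 0 = 8

8 weeks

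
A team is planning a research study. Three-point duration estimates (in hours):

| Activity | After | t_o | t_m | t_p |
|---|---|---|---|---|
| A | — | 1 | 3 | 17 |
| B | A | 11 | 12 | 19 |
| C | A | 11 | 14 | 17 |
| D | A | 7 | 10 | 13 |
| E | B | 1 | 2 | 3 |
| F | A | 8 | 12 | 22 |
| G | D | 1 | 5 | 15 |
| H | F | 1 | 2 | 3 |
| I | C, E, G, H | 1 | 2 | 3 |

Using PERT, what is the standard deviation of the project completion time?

3.70 hours

te_A = (1 + 4·3 + 17)/6 = 30/6 = 5; σ²_A = ((17−1)/6)² = 7.111
te_B = (11 + 4·12 + 19)/6 = 78/6 = 13; σ²_B = ((19−11)/6)² = 1.778
te_C = (11 + 4·14 + 17)/6 = 84/6 = 14; σ²_C = ((17−11)/6)² = 1.000
te_D = (7 + 4·10 + 13)/6 = 60/6 = 10; σ²_D = ((13−7)/6)² = 1.000
te_E = (1 + 4·2 + 3)/6 = 12/6 = 2; σ²_E = ((3−1)/6)² = 0.111
te_F = (8 + 4·12 + 22)/6 = 78/6 = 13; σ²_F = ((22−8)/6)² = 5.444
te_G = (1 + 4·5 + 15)/6 = 36/6 = 6; σ²_G = ((15−1)/6)² = 5.444
te_H = (1 + 4·2 + 3)/6 = 12/6 = 2; σ²_H = ((3−1)/6)² = 0.111
te_I = (1 + 4·2 + 3)/6 = 12/6 = 2; σ²_I = ((3−1)/6)² = 0.111

Forward pass:
ES_A = 0; EF_A = 5
ES_B = 5; EF_B = 5+13 = 18
ES_C = 5; EF_C = 5+14 = 19
ES_D = 5; EF_D = 5+10 = 15
ES_E = 18; EF_E = 18+2 = 20
ES_F = 5; EF_F = 5+13 = 18
ES_G = 15; EF_G = 15+6 = 21
ES_H = 18; EF_H = 18+2 = 20
ES_I = max(EF_C=19, EF_E=20, EF_G=21, EF_H=20) = 21; EF_I = 21+2 = 23
Expected project duration μ = 23 hours. Critical path: A → D → G → I.

Variance along critical path = 7.111 + 1.000 + 5.444 + 0.111 = 13.667
σ = √13.667 = 3.697 hours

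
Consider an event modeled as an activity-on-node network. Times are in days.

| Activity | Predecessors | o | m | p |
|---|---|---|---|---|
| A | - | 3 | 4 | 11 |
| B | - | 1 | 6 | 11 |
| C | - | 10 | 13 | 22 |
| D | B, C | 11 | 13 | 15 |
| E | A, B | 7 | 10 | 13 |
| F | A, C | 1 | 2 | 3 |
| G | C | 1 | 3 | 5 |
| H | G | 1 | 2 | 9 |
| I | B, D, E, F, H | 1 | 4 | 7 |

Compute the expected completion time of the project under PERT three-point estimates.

te_A = (3 + 4·4 + 11)/6 = 30/6 = 5
te_B = (1 + 4·6 + 11)/6 = 36/6 = 6
te_C = (10 + 4·13 + 22)/6 = 84/6 = 14
te_D = (11 + 4·13 + 15)/6 = 78/6 = 13
te_E = (7 + 4·10 + 13)/6 = 60/6 = 10
te_F = (1 + 4·2 + 3)/6 = 12/6 = 2
te_G = (1 + 4·3 + 5)/6 = 18/6 = 3
te_H = (1 + 4·2 + 9)/6 = 18/6 = 3
te_I = (1 + 4·4 + 7)/6 = 24/6 = 4

Forward pass:
ES_A = 0; EF_A = 5
ES_B = 0; EF_B = 6
ES_C = 0; EF_C = 14
ES_D = max(EF_B=6, EF_C=14) = 14; EF_D = 14+13 = 27
ES_E = max(EF_A=5, EF_B=6) = 6; EF_E = 6+10 = 16
ES_F = max(EF_A=5, EF_C=14) = 14; EF_F = 14+2 = 16
ES_G = 14; EF_G = 14+3 = 17
ES_H = 17; EF_H = 17+3 = 20
ES_I = max(EF_B=6, EF_D=27, EF_E=16, EF_F=16, EF_H=20) = 27; EF_I = 27+4 = 31
Expected project duration μ = 31 days. Critical path: C → D → I.

31 days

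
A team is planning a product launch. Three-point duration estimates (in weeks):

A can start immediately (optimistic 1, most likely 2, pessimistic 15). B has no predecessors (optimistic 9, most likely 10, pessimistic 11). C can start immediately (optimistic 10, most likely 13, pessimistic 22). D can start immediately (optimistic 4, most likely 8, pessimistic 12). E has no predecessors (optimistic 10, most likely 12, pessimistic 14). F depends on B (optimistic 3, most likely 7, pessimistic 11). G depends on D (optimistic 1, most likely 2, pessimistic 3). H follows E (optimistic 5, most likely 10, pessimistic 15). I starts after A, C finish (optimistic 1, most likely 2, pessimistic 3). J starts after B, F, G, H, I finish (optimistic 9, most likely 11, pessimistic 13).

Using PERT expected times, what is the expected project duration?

te_A = (1 + 4·2 + 15)/6 = 24/6 = 4
te_B = (9 + 4·10 + 11)/6 = 60/6 = 10
te_C = (10 + 4·13 + 22)/6 = 84/6 = 14
te_D = (4 + 4·8 + 12)/6 = 48/6 = 8
te_E = (10 + 4·12 + 14)/6 = 72/6 = 12
te_F = (3 + 4·7 + 11)/6 = 42/6 = 7
te_G = (1 + 4·2 + 3)/6 = 12/6 = 2
te_H = (5 + 4·10 + 15)/6 = 60/6 = 10
te_I = (1 + 4·2 + 3)/6 = 12/6 = 2
te_J = (9 + 4·11 + 13)/6 = 66/6 = 11

Forward pass:
ES_A = 0; EF_A = 4
ES_B = 0; EF_B = 10
ES_C = 0; EF_C = 14
ES_D = 0; EF_D = 8
ES_E = 0; EF_E = 12
ES_F = 10; EF_F = 10+7 = 17
ES_G = 8; EF_G = 8+2 = 10
ES_H = 12; EF_H = 12+10 = 22
ES_I = max(EF_A=4, EF_C=14) = 14; EF_I = 14+2 = 16
ES_J = max(EF_B=10, EF_F=17, EF_G=10, EF_H=22, EF_I=16) = 22; EF_J = 22+11 = 33
Expected project duration μ = 33 weeks. Critical path: E → H → J.

33 weeks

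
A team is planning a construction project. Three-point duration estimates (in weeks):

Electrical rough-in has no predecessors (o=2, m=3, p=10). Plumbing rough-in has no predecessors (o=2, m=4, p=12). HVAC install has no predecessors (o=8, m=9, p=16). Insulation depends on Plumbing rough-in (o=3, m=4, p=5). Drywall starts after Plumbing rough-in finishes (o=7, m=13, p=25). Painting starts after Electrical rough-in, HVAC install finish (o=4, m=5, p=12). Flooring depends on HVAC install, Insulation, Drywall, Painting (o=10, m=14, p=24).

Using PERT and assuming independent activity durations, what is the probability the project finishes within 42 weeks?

te_Electrical rough-in = (2 + 4·3 + 10)/6 = 24/6 = 4; σ²_Electrical rough-in = ((10−2)/6)² = 1.778
te_Plumbing rough-in = (2 + 4·4 + 12)/6 = 30/6 = 5; σ²_Plumbing rough-in = ((12−2)/6)² = 2.778
te_HVAC install = (8 + 4·9 + 16)/6 = 60/6 = 10; σ²_HVAC install = ((16−8)/6)² = 1.778
te_Insulation = (3 + 4·4 + 5)/6 = 24/6 = 4; σ²_Insulation = ((5−3)/6)² = 0.111
te_Drywall = (7 + 4·13 + 25)/6 = 84/6 = 14; σ²_Drywall = ((25−7)/6)² = 9.000
te_Painting = (4 + 4·5 + 12)/6 = 36/6 = 6; σ²_Painting = ((12−4)/6)² = 1.778
te_Flooring = (10 + 4·14 + 24)/6 = 90/6 = 15; σ²_Flooring = ((24−10)/6)² = 5.444

Forward pass:
ES_Electrical rough-in = 0; EF_Electrical rough-in = 4
ES_Plumbing rough-in = 0; EF_Plumbing rough-in = 5
ES_HVAC install = 0; EF_HVAC install = 10
ES_Insulation = 5; EF_Insulation = 5+4 = 9
ES_Drywall = 5; EF_Drywall = 5+14 = 19
ES_Painting = max(EF_Electrical rough-in=4, EF_HVAC install=10) = 10; EF_Painting = 10+6 = 16
ES_Flooring = max(EF_HVAC install=10, EF_Insulation=9, EF_Drywall=19, EF_Painting=16) = 19; EF_Flooring = 19+15 = 34
Expected project duration μ = 34 weeks. Critical path: Plumbing rough-in → Drywall → Flooring.

Variance along critical path = 2.778 + 9.000 + 5.444 = 17.222; σ = √17.222 = 4.150 weeks.
Z = (42 − 34) / 4.150 = 1.928
P(T ≤ 42) = Φ(1.928) ≈ 0.973

0.973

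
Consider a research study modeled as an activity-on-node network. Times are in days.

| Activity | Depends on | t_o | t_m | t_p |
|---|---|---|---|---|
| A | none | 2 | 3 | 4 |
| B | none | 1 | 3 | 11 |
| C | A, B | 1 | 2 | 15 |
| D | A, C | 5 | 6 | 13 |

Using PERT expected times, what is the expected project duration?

te_A = (2 + 4·3 + 4)/6 = 18/6 = 3
te_B = (1 + 4·3 + 11)/6 = 24/6 = 4
te_C = (1 + 4·2 + 15)/6 = 24/6 = 4
te_D = (5 + 4·6 + 13)/6 = 42/6 = 7

Forward pass:
ES_A = 0; EF_A = 3
ES_B = 0; EF_B = 4
ES_C = max(EF_A=3, EF_B=4) = 4; EF_C = 4+4 = 8
ES_D = max(EF_A=3, EF_C=8) = 8; EF_D = 8+7 = 15
Expected project duration μ = 15 days. Critical path: B → C → D.

15 days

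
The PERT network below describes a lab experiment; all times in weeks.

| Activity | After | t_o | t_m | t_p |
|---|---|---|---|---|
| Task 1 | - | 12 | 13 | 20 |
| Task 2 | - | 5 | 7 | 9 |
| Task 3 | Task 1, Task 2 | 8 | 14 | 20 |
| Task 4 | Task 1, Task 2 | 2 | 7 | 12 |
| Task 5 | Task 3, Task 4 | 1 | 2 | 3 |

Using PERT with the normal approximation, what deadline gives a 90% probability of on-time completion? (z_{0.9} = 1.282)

33.1 weeks

te_Task 1 = (12 + 4·13 + 20)/6 = 84/6 = 14; σ²_Task 1 = ((20−12)/6)² = 1.778
te_Task 2 = (5 + 4·7 + 9)/6 = 42/6 = 7; σ²_Task 2 = ((9−5)/6)² = 0.444
te_Task 3 = (8 + 4·14 + 20)/6 = 84/6 = 14; σ²_Task 3 = ((20−8)/6)² = 4.000
te_Task 4 = (2 + 4·7 + 12)/6 = 42/6 = 7; σ²_Task 4 = ((12−2)/6)² = 2.778
te_Task 5 = (1 + 4·2 + 3)/6 = 12/6 = 2; σ²_Task 5 = ((3−1)/6)² = 0.111

Forward pass:
ES_Task 1 = 0; EF_Task 1 = 14
ES_Task 2 = 0; EF_Task 2 = 7
ES_Task 3 = max(EF_Task 1=14, EF_Task 2=7) = 14; EF_Task 3 = 14+14 = 28
ES_Task 4 = max(EF_Task 1=14, EF_Task 2=7) = 14; EF_Task 4 = 14+7 = 21
ES_Task 5 = max(EF_Task 3=28, EF_Task 4=21) = 28; EF_Task 5 = 28+2 = 30
Expected project duration μ = 30 weeks. Critical path: Task 1 → Task 3 → Task 5.

Variance along critical path = 1.778 + 4.000 + 0.111 = 5.889; σ = 2.427 weeks.
D = μ + z·σ = 30 + 1.282·2.427 = 33.1 weeks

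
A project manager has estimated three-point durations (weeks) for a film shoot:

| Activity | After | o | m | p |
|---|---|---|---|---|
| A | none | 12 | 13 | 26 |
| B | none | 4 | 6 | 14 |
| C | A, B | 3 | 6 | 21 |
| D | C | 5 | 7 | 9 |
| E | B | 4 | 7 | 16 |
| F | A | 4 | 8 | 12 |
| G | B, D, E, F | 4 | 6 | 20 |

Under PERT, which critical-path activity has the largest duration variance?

te_A = (12 + 4·13 + 26)/6 = 90/6 = 15; σ²_A = ((26−12)/6)² = 5.444
te_B = (4 + 4·6 + 14)/6 = 42/6 = 7; σ²_B = ((14−4)/6)² = 2.778
te_C = (3 + 4·6 + 21)/6 = 48/6 = 8; σ²_C = ((21−3)/6)² = 9.000
te_D = (5 + 4·7 + 9)/6 = 42/6 = 7; σ²_D = ((9−5)/6)² = 0.444
te_E = (4 + 4·7 + 16)/6 = 48/6 = 8; σ²_E = ((16−4)/6)² = 4.000
te_F = (4 + 4·8 + 12)/6 = 48/6 = 8; σ²_F = ((12−4)/6)² = 1.778
te_G = (4 + 4·6 + 20)/6 = 48/6 = 8; σ²_G = ((20−4)/6)² = 7.111

Forward pass:
ES_A = 0; EF_A = 15
ES_B = 0; EF_B = 7
ES_C = max(EF_A=15, EF_B=7) = 15; EF_C = 15+8 = 23
ES_D = 23; EF_D = 23+7 = 30
ES_E = 7; EF_E = 7+8 = 15
ES_F = 15; EF_F = 15+8 = 23
ES_G = max(EF_B=7, EF_D=30, EF_E=15, EF_F=23) = 30; EF_G = 30+8 = 38
Expected project duration μ = 38 weeks. Critical path: A → C → D → G.

Variances on critical path: σ²_A=5.444, σ²_C=9.000, σ²_D=0.444, σ²_G=7.111.
Largest is σ²_C = 9.000.

C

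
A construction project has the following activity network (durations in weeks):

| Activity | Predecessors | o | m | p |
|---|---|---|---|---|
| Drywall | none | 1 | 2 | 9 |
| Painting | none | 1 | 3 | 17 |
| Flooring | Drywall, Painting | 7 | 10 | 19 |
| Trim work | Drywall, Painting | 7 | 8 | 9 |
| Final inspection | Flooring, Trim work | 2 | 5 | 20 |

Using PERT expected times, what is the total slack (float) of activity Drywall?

2 weeks

te_Drywall = (1 + 4·2 + 9)/6 = 18/6 = 3
te_Painting = (1 + 4·3 + 17)/6 = 30/6 = 5
te_Flooring = (7 + 4·10 + 19)/6 = 66/6 = 11
te_Trim work = (7 + 4·8 + 9)/6 = 48/6 = 8
te_Final inspection = (2 + 4·5 + 20)/6 = 42/6 = 7

Forward pass:
ES_Drywall = 0; EF_Drywall = 3
ES_Painting = 0; EF_Painting = 5
ES_Flooring = max(EF_Drywall=3, EF_Painting=5) = 5; EF_Flooring = 5+11 = 16
ES_Trim work = max(EF_Drywall=3, EF_Painting=5) = 5; EF_Trim work = 5+8 = 13
ES_Final inspection = max(EF_Flooring=16, EF_Trim work=13) = 16; EF_Final inspection = 16+7 = 23
Expected project duration μ = 23 weeks. Critical path: Painting → Flooring → Final inspection.

Backward pass:
LF_Final inspection = 23; LS_Final inspection = 23−7 = 16
LF_Trim work = LS_Final inspection = 16; LS_Trim work = 16−8 = 8
LF_Flooring = LS_Final inspection = 16; LS_Flooring = 16−11 = 5
LF_Painting = min(LS_Flooring=5, LS_Trim work=8) = 5; LS_Painting = 5−5 = 0
LF_Drywall = min(LS_Flooring=5, LS_Trim work=8) = 5; LS_Drywall = 5−3 = 2
Slack_Drywall = LS_Drywall − ES_Drywall = 2 − 0 = 2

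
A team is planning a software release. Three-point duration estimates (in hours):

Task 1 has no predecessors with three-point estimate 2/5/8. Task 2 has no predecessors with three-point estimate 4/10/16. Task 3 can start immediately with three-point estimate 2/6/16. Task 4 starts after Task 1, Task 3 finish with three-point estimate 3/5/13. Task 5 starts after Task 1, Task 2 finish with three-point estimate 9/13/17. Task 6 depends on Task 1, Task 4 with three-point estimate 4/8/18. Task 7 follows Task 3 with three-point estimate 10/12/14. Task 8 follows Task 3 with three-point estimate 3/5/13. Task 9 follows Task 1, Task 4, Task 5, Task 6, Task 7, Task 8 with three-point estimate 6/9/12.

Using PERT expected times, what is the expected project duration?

te_Task 1 = (2 + 4·5 + 8)/6 = 30/6 = 5
te_Task 2 = (4 + 4·10 + 16)/6 = 60/6 = 10
te_Task 3 = (2 + 4·6 + 16)/6 = 42/6 = 7
te_Task 4 = (3 + 4·5 + 13)/6 = 36/6 = 6
te_Task 5 = (9 + 4·13 + 17)/6 = 78/6 = 13
te_Task 6 = (4 + 4·8 + 18)/6 = 54/6 = 9
te_Task 7 = (10 + 4·12 + 14)/6 = 72/6 = 12
te_Task 8 = (3 + 4·5 + 13)/6 = 36/6 = 6
te_Task 9 = (6 + 4·9 + 12)/6 = 54/6 = 9

Forward pass:
ES_Task 1 = 0; EF_Task 1 = 5
ES_Task 2 = 0; EF_Task 2 = 10
ES_Task 3 = 0; EF_Task 3 = 7
ES_Task 4 = max(EF_Task 1=5, EF_Task 3=7) = 7; EF_Task 4 = 7+6 = 13
ES_Task 5 = max(EF_Task 1=5, EF_Task 2=10) = 10; EF_Task 5 = 10+13 = 23
ES_Task 6 = max(EF_Task 1=5, EF_Task 4=13) = 13; EF_Task 6 = 13+9 = 22
ES_Task 7 = 7; EF_Task 7 = 7+12 = 19
ES_Task 8 = 7; EF_Task 8 = 7+6 = 13
ES_Task 9 = max(EF_Task 1=5, EF_Task 4=13, EF_Task 5=23, EF_Task 6=22, EF_Task 7=19, EF_Task 8=13) = 23; EF_Task 9 = 23+9 = 32
Expected project duration μ = 32 hours. Critical path: Task 2 → Task 5 → Task 9.

32 hours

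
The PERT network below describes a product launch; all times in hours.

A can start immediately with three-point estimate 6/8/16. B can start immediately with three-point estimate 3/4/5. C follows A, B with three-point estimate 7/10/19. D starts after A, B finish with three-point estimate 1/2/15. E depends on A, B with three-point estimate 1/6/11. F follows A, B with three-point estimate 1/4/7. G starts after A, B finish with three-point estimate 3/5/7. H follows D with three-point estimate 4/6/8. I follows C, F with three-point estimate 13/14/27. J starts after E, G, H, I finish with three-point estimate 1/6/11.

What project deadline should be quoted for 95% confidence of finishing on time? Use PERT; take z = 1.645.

te_A = (6 + 4·8 + 16)/6 = 54/6 = 9; σ²_A = ((16−6)/6)² = 2.778
te_B = (3 + 4·4 + 5)/6 = 24/6 = 4; σ²_B = ((5−3)/6)² = 0.111
te_C = (7 + 4·10 + 19)/6 = 66/6 = 11; σ²_C = ((19−7)/6)² = 4.000
te_D = (1 + 4·2 + 15)/6 = 24/6 = 4; σ²_D = ((15−1)/6)² = 5.444
te_E = (1 + 4·6 + 11)/6 = 36/6 = 6; σ²_E = ((11−1)/6)² = 2.778
te_F = (1 + 4·4 + 7)/6 = 24/6 = 4; σ²_F = ((7−1)/6)² = 1.000
te_G = (3 + 4·5 + 7)/6 = 30/6 = 5; σ²_G = ((7−3)/6)² = 0.444
te_H = (4 + 4·6 + 8)/6 = 36/6 = 6; σ²_H = ((8−4)/6)² = 0.444
te_I = (13 + 4·14 + 27)/6 = 96/6 = 16; σ²_I = ((27−13)/6)² = 5.444
te_J = (1 + 4·6 + 11)/6 = 36/6 = 6; σ²_J = ((11−1)/6)² = 2.778

Forward pass:
ES_A = 0; EF_A = 9
ES_B = 0; EF_B = 4
ES_C = max(EF_A=9, EF_B=4) = 9; EF_C = 9+11 = 20
ES_D = max(EF_A=9, EF_B=4) = 9; EF_D = 9+4 = 13
ES_E = max(EF_A=9, EF_B=4) = 9; EF_E = 9+6 = 15
ES_F = max(EF_A=9, EF_B=4) = 9; EF_F = 9+4 = 13
ES_G = max(EF_A=9, EF_B=4) = 9; EF_G = 9+5 = 14
ES_H = 13; EF_H = 13+6 = 19
ES_I = max(EF_C=20, EF_F=13) = 20; EF_I = 20+16 = 36
ES_J = max(EF_E=15, EF_G=14, EF_H=19, EF_I=36) = 36; EF_J = 36+6 = 42
Expected project duration μ = 42 hours. Critical path: A → C → I → J.

Variance along critical path = 2.778 + 4.000 + 5.444 + 2.778 = 15.000; σ = 3.873 hours.
D = μ + z·σ = 42 + 1.645·3.873 = 48.4 hours

48.4 hours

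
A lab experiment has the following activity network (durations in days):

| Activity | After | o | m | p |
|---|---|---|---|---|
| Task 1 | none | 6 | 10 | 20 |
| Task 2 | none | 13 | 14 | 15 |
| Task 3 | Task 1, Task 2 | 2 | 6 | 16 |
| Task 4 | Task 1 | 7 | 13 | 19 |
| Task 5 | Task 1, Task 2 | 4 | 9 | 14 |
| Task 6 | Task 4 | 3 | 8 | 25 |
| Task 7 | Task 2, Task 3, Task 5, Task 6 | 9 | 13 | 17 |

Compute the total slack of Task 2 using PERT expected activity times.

11 days

te_Task 1 = (6 + 4·10 + 20)/6 = 66/6 = 11
te_Task 2 = (13 + 4·14 + 15)/6 = 84/6 = 14
te_Task 3 = (2 + 4·6 + 16)/6 = 42/6 = 7
te_Task 4 = (7 + 4·13 + 19)/6 = 78/6 = 13
te_Task 5 = (4 + 4·9 + 14)/6 = 54/6 = 9
te_Task 6 = (3 + 4·8 + 25)/6 = 60/6 = 10
te_Task 7 = (9 + 4·13 + 17)/6 = 78/6 = 13

Forward pass:
ES_Task 1 = 0; EF_Task 1 = 11
ES_Task 2 = 0; EF_Task 2 = 14
ES_Task 3 = max(EF_Task 1=11, EF_Task 2=14) = 14; EF_Task 3 = 14+7 = 21
ES_Task 4 = 11; EF_Task 4 = 11+13 = 24
ES_Task 5 = max(EF_Task 1=11, EF_Task 2=14) = 14; EF_Task 5 = 14+9 = 23
ES_Task 6 = 24; EF_Task 6 = 24+10 = 34
ES_Task 7 = max(EF_Task 2=14, EF_Task 3=21, EF_Task 5=23, EF_Task 6=34) = 34; EF_Task 7 = 34+13 = 47
Expected project duration μ = 47 days. Critical path: Task 1 → Task 4 → Task 6 → Task 7.

Backward pass:
LF_Task 7 = 47; LS_Task 7 = 47−13 = 34
LF_Task 6 = LS_Task 7 = 34; LS_Task 6 = 34−10 = 24
LF_Task 5 = LS_Task 7 = 34; LS_Task 5 = 34−9 = 25
LF_Task 4 = LS_Task 6 = 24; LS_Task 4 = 24−13 = 11
LF_Task 3 = LS_Task 7 = 34; LS_Task 3 = 34−7 = 27
LF_Task 2 = min(LS_Task 3=27, LS_Task 5=25, LS_Task 7=34) = 25; LS_Task 2 = 25−14 = 11
LF_Task 1 = min(LS_Task 3=27, LS_Task 4=11, LS_Task 5=25) = 11; LS_Task 1 = 11−11 = 0
Slack_Task 2 = LS_Task 2 − ES_Task 2 = 11 − 0 = 11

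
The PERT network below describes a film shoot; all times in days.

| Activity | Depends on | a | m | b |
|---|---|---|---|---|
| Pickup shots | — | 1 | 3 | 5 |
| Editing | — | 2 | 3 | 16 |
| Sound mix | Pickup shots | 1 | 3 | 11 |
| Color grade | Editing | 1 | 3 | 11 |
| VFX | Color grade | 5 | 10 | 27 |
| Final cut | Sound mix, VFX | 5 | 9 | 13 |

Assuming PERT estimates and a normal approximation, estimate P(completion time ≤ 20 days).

te_Pickup shots = (1 + 4·3 + 5)/6 = 18/6 = 3; σ²_Pickup shots = ((5−1)/6)² = 0.444
te_Editing = (2 + 4·3 + 16)/6 = 30/6 = 5; σ²_Editing = ((16−2)/6)² = 5.444
te_Sound mix = (1 + 4·3 + 11)/6 = 24/6 = 4; σ²_Sound mix = ((11−1)/6)² = 2.778
te_Color grade = (1 + 4·3 + 11)/6 = 24/6 = 4; σ²_Color grade = ((11−1)/6)² = 2.778
te_VFX = (5 + 4·10 + 27)/6 = 72/6 = 12; σ²_VFX = ((27−5)/6)² = 13.444
te_Final cut = (5 + 4·9 + 13)/6 = 54/6 = 9; σ²_Final cut = ((13−5)/6)² = 1.778

Forward pass:
ES_Pickup shots = 0; EF_Pickup shots = 3
ES_Editing = 0; EF_Editing = 5
ES_Sound mix = 3; EF_Sound mix = 3+4 = 7
ES_Color grade = 5; EF_Color grade = 5+4 = 9
ES_VFX = 9; EF_VFX = 9+12 = 21
ES_Final cut = max(EF_Sound mix=7, EF_VFX=21) = 21; EF_Final cut = 21+9 = 30
Expected project duration μ = 30 days. Critical path: Editing → Color grade → VFX → Final cut.

Variance along critical path = 5.444 + 2.778 + 13.444 + 1.778 = 23.444; σ = √23.444 = 4.842 days.
Z = (20 − 30) / 4.842 = -2.065
P(T ≤ 20) = Φ(-2.065) ≈ 0.019

0.019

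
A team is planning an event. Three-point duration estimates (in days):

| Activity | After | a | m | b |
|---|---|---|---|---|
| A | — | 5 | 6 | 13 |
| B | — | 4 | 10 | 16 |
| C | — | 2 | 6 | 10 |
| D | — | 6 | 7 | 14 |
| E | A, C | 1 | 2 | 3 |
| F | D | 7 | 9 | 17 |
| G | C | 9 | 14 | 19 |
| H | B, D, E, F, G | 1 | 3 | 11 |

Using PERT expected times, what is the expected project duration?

24 days

te_A = (5 + 4·6 + 13)/6 = 42/6 = 7
te_B = (4 + 4·10 + 16)/6 = 60/6 = 10
te_C = (2 + 4·6 + 10)/6 = 36/6 = 6
te_D = (6 + 4·7 + 14)/6 = 48/6 = 8
te_E = (1 + 4·2 + 3)/6 = 12/6 = 2
te_F = (7 + 4·9 + 17)/6 = 60/6 = 10
te_G = (9 + 4·14 + 19)/6 = 84/6 = 14
te_H = (1 + 4·3 + 11)/6 = 24/6 = 4

Forward pass:
ES_A = 0; EF_A = 7
ES_B = 0; EF_B = 10
ES_C = 0; EF_C = 6
ES_D = 0; EF_D = 8
ES_E = max(EF_A=7, EF_C=6) = 7; EF_E = 7+2 = 9
ES_F = 8; EF_F = 8+10 = 18
ES_G = 6; EF_G = 6+14 = 20
ES_H = max(EF_B=10, EF_D=8, EF_E=9, EF_F=18, EF_G=20) = 20; EF_H = 20+4 = 24
Expected project duration μ = 24 days. Critical path: C → G → H.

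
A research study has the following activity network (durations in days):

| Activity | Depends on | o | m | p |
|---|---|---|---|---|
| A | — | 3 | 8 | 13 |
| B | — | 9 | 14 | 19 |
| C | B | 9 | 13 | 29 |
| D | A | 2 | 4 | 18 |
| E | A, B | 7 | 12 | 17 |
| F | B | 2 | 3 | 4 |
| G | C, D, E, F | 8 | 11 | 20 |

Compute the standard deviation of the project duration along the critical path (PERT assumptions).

4.23 days

te_A = (3 + 4·8 + 13)/6 = 48/6 = 8; σ²_A = ((13−3)/6)² = 2.778
te_B = (9 + 4·14 + 19)/6 = 84/6 = 14; σ²_B = ((19−9)/6)² = 2.778
te_C = (9 + 4·13 + 29)/6 = 90/6 = 15; σ²_C = ((29−9)/6)² = 11.111
te_D = (2 + 4·4 + 18)/6 = 36/6 = 6; σ²_D = ((18−2)/6)² = 7.111
te_E = (7 + 4·12 + 17)/6 = 72/6 = 12; σ²_E = ((17−7)/6)² = 2.778
te_F = (2 + 4·3 + 4)/6 = 18/6 = 3; σ²_F = ((4−2)/6)² = 0.111
te_G = (8 + 4·11 + 20)/6 = 72/6 = 12; σ²_G = ((20−8)/6)² = 4.000

Forward pass:
ES_A = 0; EF_A = 8
ES_B = 0; EF_B = 14
ES_C = 14; EF_C = 14+15 = 29
ES_D = 8; EF_D = 8+6 = 14
ES_E = max(EF_A=8, EF_B=14) = 14; EF_E = 14+12 = 26
ES_F = 14; EF_F = 14+3 = 17
ES_G = max(EF_C=29, EF_D=14, EF_E=26, EF_F=17) = 29; EF_G = 29+12 = 41
Expected project duration μ = 41 days. Critical path: B → C → G.

Variance along critical path = 2.778 + 11.111 + 4.000 = 17.889
σ = √17.889 = 4.230 days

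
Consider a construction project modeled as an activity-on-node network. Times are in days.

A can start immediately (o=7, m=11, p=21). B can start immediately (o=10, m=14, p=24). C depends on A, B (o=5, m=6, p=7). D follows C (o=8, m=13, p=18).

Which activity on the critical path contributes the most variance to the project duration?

te_A = (7 + 4·11 + 21)/6 = 72/6 = 12; σ²_A = ((21−7)/6)² = 5.444
te_B = (10 + 4·14 + 24)/6 = 90/6 = 15; σ²_B = ((24−10)/6)² = 5.444
te_C = (5 + 4·6 + 7)/6 = 36/6 = 6; σ²_C = ((7−5)/6)² = 0.111
te_D = (8 + 4·13 + 18)/6 = 78/6 = 13; σ²_D = ((18−8)/6)² = 2.778

Forward pass:
ES_A = 0; EF_A = 12
ES_B = 0; EF_B = 15
ES_C = max(EF_A=12, EF_B=15) = 15; EF_C = 15+6 = 21
ES_D = 21; EF_D = 21+13 = 34
Expected project duration μ = 34 days. Critical path: B → C → D.

Variances on critical path: σ²_B=5.444, σ²_C=0.111, σ²_D=2.778.
Largest is σ²_B = 5.444.

B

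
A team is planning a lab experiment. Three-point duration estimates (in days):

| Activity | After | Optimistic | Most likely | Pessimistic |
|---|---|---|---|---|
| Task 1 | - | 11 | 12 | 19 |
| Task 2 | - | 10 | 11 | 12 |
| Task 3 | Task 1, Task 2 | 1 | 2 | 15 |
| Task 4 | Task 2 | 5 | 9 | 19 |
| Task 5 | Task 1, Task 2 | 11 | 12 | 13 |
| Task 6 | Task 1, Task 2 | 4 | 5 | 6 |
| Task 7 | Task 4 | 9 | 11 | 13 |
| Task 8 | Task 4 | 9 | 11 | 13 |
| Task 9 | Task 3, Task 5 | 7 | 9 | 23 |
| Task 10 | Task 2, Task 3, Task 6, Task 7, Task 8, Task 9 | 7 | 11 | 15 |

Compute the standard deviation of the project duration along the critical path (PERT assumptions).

te_Task 1 = (11 + 4·12 + 19)/6 = 78/6 = 13; σ²_Task 1 = ((19−11)/6)² = 1.778
te_Task 2 = (10 + 4·11 + 12)/6 = 66/6 = 11; σ²_Task 2 = ((12−10)/6)² = 0.111
te_Task 3 = (1 + 4·2 + 15)/6 = 24/6 = 4; σ²_Task 3 = ((15−1)/6)² = 5.444
te_Task 4 = (5 + 4·9 + 19)/6 = 60/6 = 10; σ²_Task 4 = ((19−5)/6)² = 5.444
te_Task 5 = (11 + 4·12 + 13)/6 = 72/6 = 12; σ²_Task 5 = ((13−11)/6)² = 0.111
te_Task 6 = (4 + 4·5 + 6)/6 = 30/6 = 5; σ²_Task 6 = ((6−4)/6)² = 0.111
te_Task 7 = (9 + 4·11 + 13)/6 = 66/6 = 11; σ²_Task 7 = ((13−9)/6)² = 0.444
te_Task 8 = (9 + 4·11 + 13)/6 = 66/6 = 11; σ²_Task 8 = ((13−9)/6)² = 0.444
te_Task 9 = (7 + 4·9 + 23)/6 = 66/6 = 11; σ²_Task 9 = ((23−7)/6)² = 7.111
te_Task 10 = (7 + 4·11 + 15)/6 = 66/6 = 11; σ²_Task 10 = ((15−7)/6)² = 1.778

Forward pass:
ES_Task 1 = 0; EF_Task 1 = 13
ES_Task 2 = 0; EF_Task 2 = 11
ES_Task 3 = max(EF_Task 1=13, EF_Task 2=11) = 13; EF_Task 3 = 13+4 = 17
ES_Task 4 = 11; EF_Task 4 = 11+10 = 21
ES_Task 5 = max(EF_Task 1=13, EF_Task 2=11) = 13; EF_Task 5 = 13+12 = 25
ES_Task 6 = max(EF_Task 1=13, EF_Task 2=11) = 13; EF_Task 6 = 13+5 = 18
ES_Task 7 = 21; EF_Task 7 = 21+11 = 32
ES_Task 8 = 21; EF_Task 8 = 21+11 = 32
ES_Task 9 = max(EF_Task 3=17, EF_Task 5=25) = 25; EF_Task 9 = 25+11 = 36
ES_Task 10 = max(EF_Task 2=11, EF_Task 3=17, EF_Task 6=18, EF_Task 7=32, EF_Task 8=32, EF_Task 9=36) = 36; EF_Task 10 = 36+11 = 47
Expected project duration μ = 47 days. Critical path: Task 1 → Task 5 → Task 9 → Task 10.

Variance along critical path = 1.778 + 0.111 + 7.111 + 1.778 = 10.778
σ = √10.778 = 3.283 days

3.28 days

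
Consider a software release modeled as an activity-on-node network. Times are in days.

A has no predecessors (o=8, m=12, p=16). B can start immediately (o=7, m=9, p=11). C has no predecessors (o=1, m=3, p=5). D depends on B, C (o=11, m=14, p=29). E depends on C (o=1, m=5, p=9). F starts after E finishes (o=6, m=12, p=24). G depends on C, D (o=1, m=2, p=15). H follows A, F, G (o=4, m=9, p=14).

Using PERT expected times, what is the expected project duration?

te_A = (8 + 4·12 + 16)/6 = 72/6 = 12
te_B = (7 + 4·9 + 11)/6 = 54/6 = 9
te_C = (1 + 4·3 + 5)/6 = 18/6 = 3
te_D = (11 + 4·14 + 29)/6 = 96/6 = 16
te_E = (1 + 4·5 + 9)/6 = 30/6 = 5
te_F = (6 + 4·12 + 24)/6 = 78/6 = 13
te_G = (1 + 4·2 + 15)/6 = 24/6 = 4
te_H = (4 + 4·9 + 14)/6 = 54/6 = 9

Forward pass:
ES_A = 0; EF_A = 12
ES_B = 0; EF_B = 9
ES_C = 0; EF_C = 3
ES_D = max(EF_B=9, EF_C=3) = 9; EF_D = 9+16 = 25
ES_E = 3; EF_E = 3+5 = 8
ES_F = 8; EF_F = 8+13 = 21
ES_G = max(EF_C=3, EF_D=25) = 25; EF_G = 25+4 = 29
ES_H = max(EF_A=12, EF_F=21, EF_G=29) = 29; EF_H = 29+9 = 38
Expected project duration μ = 38 days. Critical path: B → D → G → H.

38 days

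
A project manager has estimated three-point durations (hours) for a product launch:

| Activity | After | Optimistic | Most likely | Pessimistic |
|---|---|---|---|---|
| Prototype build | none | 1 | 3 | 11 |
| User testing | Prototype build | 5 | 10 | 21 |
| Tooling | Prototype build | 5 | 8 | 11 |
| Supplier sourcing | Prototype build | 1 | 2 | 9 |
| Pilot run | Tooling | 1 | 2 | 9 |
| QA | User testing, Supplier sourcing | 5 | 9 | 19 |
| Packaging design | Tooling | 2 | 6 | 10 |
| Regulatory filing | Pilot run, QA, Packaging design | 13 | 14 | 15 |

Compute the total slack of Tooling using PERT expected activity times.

te_Prototype build = (1 + 4·3 + 11)/6 = 24/6 = 4
te_User testing = (5 + 4·10 + 21)/6 = 66/6 = 11
te_Tooling = (5 + 4·8 + 11)/6 = 48/6 = 8
te_Supplier sourcing = (1 + 4·2 + 9)/6 = 18/6 = 3
te_Pilot run = (1 + 4·2 + 9)/6 = 18/6 = 3
te_QA = (5 + 4·9 + 19)/6 = 60/6 = 10
te_Packaging design = (2 + 4·6 + 10)/6 = 36/6 = 6
te_Regulatory filing = (13 + 4·14 + 15)/6 = 84/6 = 14

Forward pass:
ES_Prototype build = 0; EF_Prototype build = 4
ES_User testing = 4; EF_User testing = 4+11 = 15
ES_Tooling = 4; EF_Tooling = 4+8 = 12
ES_Supplier sourcing = 4; EF_Supplier sourcing = 4+3 = 7
ES_Pilot run = 12; EF_Pilot run = 12+3 = 15
ES_QA = max(EF_User testing=15, EF_Supplier sourcing=7) = 15; EF_QA = 15+10 = 25
ES_Packaging design = 12; EF_Packaging design = 12+6 = 18
ES_Regulatory filing = max(EF_Pilot run=15, EF_QA=25, EF_Packaging design=18) = 25; EF_Regulatory filing = 25+14 = 39
Expected project duration μ = 39 hours. Critical path: Prototype build → User testing → QA → Regulatory filing.

Backward pass:
LF_Regulatory filing = 39; LS_Regulatory filing = 39−14 = 25
LF_Packaging design = LS_Regulatory filing = 25; LS_Packaging design = 25−6 = 19
LF_QA = LS_Regulatory filing = 25; LS_QA = 25−10 = 15
LF_Pilot run = LS_Regulatory filing = 25; LS_Pilot run = 25−3 = 22
LF_Supplier sourcing = LS_QA = 15; LS_Supplier sourcing = 15−3 = 12
LF_Tooling = min(LS_Pilot run=22, LS_Packaging design=19) = 19; LS_Tooling = 19−8 = 11
LF_User testing = LS_QA = 15; LS_User testing = 15−11 = 4
LF_Prototype build = min(LS_User testing=4, LS_Tooling=11, LS_Supplier sourcing=12) = 4; LS_Prototype build = 4−4 = 0
Slack_Tooling = LS_Tooling − ES_Tooling = 11 − 4 = 7

7 hours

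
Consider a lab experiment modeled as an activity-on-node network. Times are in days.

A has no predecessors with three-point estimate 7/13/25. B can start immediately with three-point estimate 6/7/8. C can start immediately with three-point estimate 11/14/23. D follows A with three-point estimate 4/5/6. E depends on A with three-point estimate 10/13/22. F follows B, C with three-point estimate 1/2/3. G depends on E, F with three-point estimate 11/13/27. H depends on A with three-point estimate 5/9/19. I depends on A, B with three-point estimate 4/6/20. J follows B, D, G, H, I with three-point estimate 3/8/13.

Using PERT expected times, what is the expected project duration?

51 days

te_A = (7 + 4·13 + 25)/6 = 84/6 = 14
te_B = (6 + 4·7 + 8)/6 = 42/6 = 7
te_C = (11 + 4·14 + 23)/6 = 90/6 = 15
te_D = (4 + 4·5 + 6)/6 = 30/6 = 5
te_E = (10 + 4·13 + 22)/6 = 84/6 = 14
te_F = (1 + 4·2 + 3)/6 = 12/6 = 2
te_G = (11 + 4·13 + 27)/6 = 90/6 = 15
te_H = (5 + 4·9 + 19)/6 = 60/6 = 10
te_I = (4 + 4·6 + 20)/6 = 48/6 = 8
te_J = (3 + 4·8 + 13)/6 = 48/6 = 8

Forward pass:
ES_A = 0; EF_A = 14
ES_B = 0; EF_B = 7
ES_C = 0; EF_C = 15
ES_D = 14; EF_D = 14+5 = 19
ES_E = 14; EF_E = 14+14 = 28
ES_F = max(EF_B=7, EF_C=15) = 15; EF_F = 15+2 = 17
ES_G = max(EF_E=28, EF_F=17) = 28; EF_G = 28+15 = 43
ES_H = 14; EF_H = 14+10 = 24
ES_I = max(EF_A=14, EF_B=7) = 14; EF_I = 14+8 = 22
ES_J = max(EF_B=7, EF_D=19, EF_G=43, EF_H=24, EF_I=22) = 43; EF_J = 43+8 = 51
Expected project duration μ = 51 days. Critical path: A → E → G → J.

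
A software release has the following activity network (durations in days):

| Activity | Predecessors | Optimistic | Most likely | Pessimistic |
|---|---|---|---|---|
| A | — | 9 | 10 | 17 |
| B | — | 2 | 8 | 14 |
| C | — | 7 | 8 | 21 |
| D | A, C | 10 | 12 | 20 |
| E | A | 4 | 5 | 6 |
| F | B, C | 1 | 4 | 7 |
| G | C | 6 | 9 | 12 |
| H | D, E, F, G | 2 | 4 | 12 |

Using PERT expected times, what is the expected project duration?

29 days

te_A = (9 + 4·10 + 17)/6 = 66/6 = 11
te_B = (2 + 4·8 + 14)/6 = 48/6 = 8
te_C = (7 + 4·8 + 21)/6 = 60/6 = 10
te_D = (10 + 4·12 + 20)/6 = 78/6 = 13
te_E = (4 + 4·5 + 6)/6 = 30/6 = 5
te_F = (1 + 4·4 + 7)/6 = 24/6 = 4
te_G = (6 + 4·9 + 12)/6 = 54/6 = 9
te_H = (2 + 4·4 + 12)/6 = 30/6 = 5

Forward pass:
ES_A = 0; EF_A = 11
ES_B = 0; EF_B = 8
ES_C = 0; EF_C = 10
ES_D = max(EF_A=11, EF_C=10) = 11; EF_D = 11+13 = 24
ES_E = 11; EF_E = 11+5 = 16
ES_F = max(EF_B=8, EF_C=10) = 10; EF_F = 10+4 = 14
ES_G = 10; EF_G = 10+9 = 19
ES_H = max(EF_D=24, EF_E=16, EF_F=14, EF_G=19) = 24; EF_H = 24+5 = 29
Expected project duration μ = 29 days. Critical path: A → D → H.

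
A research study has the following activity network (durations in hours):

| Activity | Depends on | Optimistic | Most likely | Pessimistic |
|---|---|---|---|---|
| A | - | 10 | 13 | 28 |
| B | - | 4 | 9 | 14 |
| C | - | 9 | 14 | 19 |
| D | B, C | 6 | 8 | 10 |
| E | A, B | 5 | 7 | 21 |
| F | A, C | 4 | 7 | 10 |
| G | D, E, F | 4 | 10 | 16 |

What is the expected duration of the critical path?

te_A = (10 + 4·13 + 28)/6 = 90/6 = 15
te_B = (4 + 4·9 + 14)/6 = 54/6 = 9
te_C = (9 + 4·14 + 19)/6 = 84/6 = 14
te_D = (6 + 4·8 + 10)/6 = 48/6 = 8
te_E = (5 + 4·7 + 21)/6 = 54/6 = 9
te_F = (4 + 4·7 + 10)/6 = 42/6 = 7
te_G = (4 + 4·10 + 16)/6 = 60/6 = 10

Forward pass:
ES_A = 0; EF_A = 15
ES_B = 0; EF_B = 9
ES_C = 0; EF_C = 14
ES_D = max(EF_B=9, EF_C=14) = 14; EF_D = 14+8 = 22
ES_E = max(EF_A=15, EF_B=9) = 15; EF_E = 15+9 = 24
ES_F = max(EF_A=15, EF_C=14) = 15; EF_F = 15+7 = 22
ES_G = max(EF_D=22, EF_E=24, EF_F=22) = 24; EF_G = 24+10 = 34
Expected project duration μ = 34 hours. Critical path: A → E → G.

34 hours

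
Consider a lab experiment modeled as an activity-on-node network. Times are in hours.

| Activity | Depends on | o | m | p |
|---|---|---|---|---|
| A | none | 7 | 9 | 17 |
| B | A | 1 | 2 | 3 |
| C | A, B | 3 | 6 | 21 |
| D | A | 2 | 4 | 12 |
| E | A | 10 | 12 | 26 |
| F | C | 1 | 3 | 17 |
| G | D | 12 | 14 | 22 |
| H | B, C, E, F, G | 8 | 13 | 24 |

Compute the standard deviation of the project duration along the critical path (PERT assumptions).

3.93 hours

te_A = (7 + 4·9 + 17)/6 = 60/6 = 10; σ²_A = ((17−7)/6)² = 2.778
te_B = (1 + 4·2 + 3)/6 = 12/6 = 2; σ²_B = ((3−1)/6)² = 0.111
te_C = (3 + 4·6 + 21)/6 = 48/6 = 8; σ²_C = ((21−3)/6)² = 9.000
te_D = (2 + 4·4 + 12)/6 = 30/6 = 5; σ²_D = ((12−2)/6)² = 2.778
te_E = (10 + 4·12 + 26)/6 = 84/6 = 14; σ²_E = ((26−10)/6)² = 7.111
te_F = (1 + 4·3 + 17)/6 = 30/6 = 5; σ²_F = ((17−1)/6)² = 7.111
te_G = (12 + 4·14 + 22)/6 = 90/6 = 15; σ²_G = ((22−12)/6)² = 2.778
te_H = (8 + 4·13 + 24)/6 = 84/6 = 14; σ²_H = ((24−8)/6)² = 7.111

Forward pass:
ES_A = 0; EF_A = 10
ES_B = 10; EF_B = 10+2 = 12
ES_C = max(EF_A=10, EF_B=12) = 12; EF_C = 12+8 = 20
ES_D = 10; EF_D = 10+5 = 15
ES_E = 10; EF_E = 10+14 = 24
ES_F = 20; EF_F = 20+5 = 25
ES_G = 15; EF_G = 15+15 = 30
ES_H = max(EF_B=12, EF_C=20, EF_E=24, EF_F=25, EF_G=30) = 30; EF_H = 30+14 = 44
Expected project duration μ = 44 hours. Critical path: A → D → G → H.

Variance along critical path = 2.778 + 2.778 + 2.778 + 7.111 = 15.444
σ = √15.444 = 3.930 hours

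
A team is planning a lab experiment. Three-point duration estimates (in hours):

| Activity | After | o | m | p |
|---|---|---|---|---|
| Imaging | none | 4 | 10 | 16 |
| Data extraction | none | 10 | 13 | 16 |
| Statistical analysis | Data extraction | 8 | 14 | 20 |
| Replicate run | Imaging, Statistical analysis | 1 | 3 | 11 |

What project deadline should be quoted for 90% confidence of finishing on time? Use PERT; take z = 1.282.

te_Imaging = (4 + 4·10 + 16)/6 = 60/6 = 10; σ²_Imaging = ((16−4)/6)² = 4.000
te_Data extraction = (10 + 4·13 + 16)/6 = 78/6 = 13; σ²_Data extraction = ((16−10)/6)² = 1.000
te_Statistical analysis = (8 + 4·14 + 20)/6 = 84/6 = 14; σ²_Statistical analysis = ((20−8)/6)² = 4.000
te_Replicate run = (1 + 4·3 + 11)/6 = 24/6 = 4; σ²_Replicate run = ((11−1)/6)² = 2.778

Forward pass:
ES_Imaging = 0; EF_Imaging = 10
ES_Data extraction = 0; EF_Data extraction = 13
ES_Statistical analysis = 13; EF_Statistical analysis = 13+14 = 27
ES_Replicate run = max(EF_Imaging=10, EF_Statistical analysis=27) = 27; EF_Replicate run = 27+4 = 31
Expected project duration μ = 31 hours. Critical path: Data extraction → Statistical analysis → Replicate run.

Variance along critical path = 1.000 + 4.000 + 2.778 = 7.778; σ = 2.789 hours.
D = μ + z·σ = 31 + 1.282·2.789 = 34.6 hours

34.6 hours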